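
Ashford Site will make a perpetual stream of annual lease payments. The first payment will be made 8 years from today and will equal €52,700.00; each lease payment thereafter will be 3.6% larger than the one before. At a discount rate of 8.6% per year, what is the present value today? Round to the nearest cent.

€591605.00

Value at end of year 7: C₁ / (r − g) = €52,700.00 / (0.086 − 0.036) = €1,054,000.0000
Discount to today: PV = €1,054,000.0000 / (1 + 0.086)^7 = €1,054,000.0000 / 1.781594 = €591,605.00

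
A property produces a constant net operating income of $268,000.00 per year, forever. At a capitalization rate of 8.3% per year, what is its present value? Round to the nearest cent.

$3228915.66

Level perpetuity: PV = C / r = $268,000.00 / 0.083 = $3,228,915.66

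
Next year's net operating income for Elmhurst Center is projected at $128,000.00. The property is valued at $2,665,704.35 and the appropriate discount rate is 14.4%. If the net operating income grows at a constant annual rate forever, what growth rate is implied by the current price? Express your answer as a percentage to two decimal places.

9.60%

P = D₁/(r−g) ⇒ g = r − D₁/P = 0.144 − $128,000.00/$2,665,704.35 = 0.095983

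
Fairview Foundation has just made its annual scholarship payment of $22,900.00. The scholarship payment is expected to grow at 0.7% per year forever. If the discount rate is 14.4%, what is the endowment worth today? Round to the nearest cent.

$168323.36

D₁ = D₀ × (1 + g) = $22,900.00 × 1.007 = $23,060.3000
Growing perpetuity: P = D₁ / (r − g) = $23,060.3000 / (0.144 − 0.007) = $168,323.36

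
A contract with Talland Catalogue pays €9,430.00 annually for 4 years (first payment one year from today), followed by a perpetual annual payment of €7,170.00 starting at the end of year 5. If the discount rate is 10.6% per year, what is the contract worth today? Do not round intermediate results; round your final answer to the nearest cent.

PV of 4-year annuity: €9,430.00 × [1 − (1+0.106)^−4] / 0.106 = 29507.68359
Perpetuity value at year 4: €7,170.00 / 0.106 = 67641.50943
PV of perpetuity: 67641.50943 / (1+0.106)^4 = 45205.65669
Total PV = 29507.68359 + 45205.65669 = 74713.34028

€74713.34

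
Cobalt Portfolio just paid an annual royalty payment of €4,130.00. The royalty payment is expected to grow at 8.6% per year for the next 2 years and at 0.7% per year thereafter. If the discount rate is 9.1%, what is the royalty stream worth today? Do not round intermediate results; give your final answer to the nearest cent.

D_1 = 4485.18000
D_2 = 4870.90548
Terminal value at year 2: TV = D_2×(1+g_2)/(r−g_2) = 4905.00182/0.084 = 58392.87879
P_0 = D_1/(1+r)^1 + D_2/(1+r)^2 + TV/(1+r)^2
    = 4111.07241 + 4092.23157 + 49058.06174 = 57261.36572

€57261.37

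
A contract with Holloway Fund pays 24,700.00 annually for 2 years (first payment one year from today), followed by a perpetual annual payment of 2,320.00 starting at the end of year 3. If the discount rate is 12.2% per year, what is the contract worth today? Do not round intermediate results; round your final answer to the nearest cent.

PV of 2-year annuity: 24,700.00 × [1 − (1+0.122)^−2] / 0.122 = 41634.81306
Perpetuity value at year 2: 2,320.00 / 0.122 = 19016.39344
PV of perpetuity: 19016.39344 / (1+0.122)^2 = 15105.75513
Total PV = 41634.81306 + 15105.75513 = 56740.56819

56740.57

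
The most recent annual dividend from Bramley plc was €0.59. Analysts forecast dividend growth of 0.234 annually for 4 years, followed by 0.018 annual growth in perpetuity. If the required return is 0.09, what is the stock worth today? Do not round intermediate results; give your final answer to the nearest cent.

D_1 = 0.72806
D_2 = 0.89843
D_3 = 1.10866
D_4 = 1.36808
Terminal value at year 4: TV = D_4×(1+g_2)/(r−g_2) = 1.39271/0.072 = 19.34318
P_0 = D_1/(1+r)^1 + D_2/(1+r)^2 + D_3/(1+r)^3 + D_4/(1+r)^4 + TV/(1+r)^4
    = 0.66794 + 0.75619 + 0.85609 + 0.96918 + 13.70320 = 16.95260

€16.95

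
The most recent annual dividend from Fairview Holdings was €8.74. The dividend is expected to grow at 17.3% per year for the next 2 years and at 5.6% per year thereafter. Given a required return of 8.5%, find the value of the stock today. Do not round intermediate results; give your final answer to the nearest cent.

D_1 = 10.25202
D_2 = 12.02562
Terminal value at year 2: TV = D_2×(1+g_2)/(r−g_2) = 12.69905/0.029 = 437.89842
P_0 = D_1/(1+r)^1 + D_2/(1+r)^2 + TV/(1+r)^2
    = 9.44887 + 10.21523 + 371.97513 = 391.63922

€391.64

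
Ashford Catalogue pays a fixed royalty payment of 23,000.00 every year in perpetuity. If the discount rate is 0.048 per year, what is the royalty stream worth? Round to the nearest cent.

479166.67

Level perpetuity: PV = C / r = 23,000.00 / 0.048 = 479,166.67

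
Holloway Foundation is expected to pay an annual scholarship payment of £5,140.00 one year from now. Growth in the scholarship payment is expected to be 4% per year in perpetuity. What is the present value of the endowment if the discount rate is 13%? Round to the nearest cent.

£57111.11

Growing perpetuity: P = D₁ / (r − g) = £5,140.0000 / (0.13 − 0.04) = £57,111.11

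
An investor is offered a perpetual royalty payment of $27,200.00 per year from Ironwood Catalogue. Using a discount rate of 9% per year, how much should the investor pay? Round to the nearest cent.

$302222.22

Level perpetuity: PV = C / r = $27,200.00 / 0.09 = $302,222.22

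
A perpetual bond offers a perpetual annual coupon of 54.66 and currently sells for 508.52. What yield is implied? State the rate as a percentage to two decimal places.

P = C/r ⇒ r = C/P = 54.66/508.52 = 0.107488

10.75%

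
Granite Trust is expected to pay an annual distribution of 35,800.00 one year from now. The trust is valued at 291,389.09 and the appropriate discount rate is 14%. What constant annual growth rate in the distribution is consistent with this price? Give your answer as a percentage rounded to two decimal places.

1.71%

P = D₁/(r−g) ⇒ g = r − D₁/P = 0.14 − 35,800.00/291,389.09 = 0.017140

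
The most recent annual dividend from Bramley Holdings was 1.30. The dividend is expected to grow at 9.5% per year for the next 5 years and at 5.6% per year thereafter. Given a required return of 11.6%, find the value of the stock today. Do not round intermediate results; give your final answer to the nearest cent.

26.95

D_1 = 1.42350
D_2 = 1.55873
D_3 = 1.70681
D_4 = 1.86896
D_5 = 2.04651
Terminal value at year 5: TV = D_5×(1+g_2)/(r−g_2) = 2.16111/0.06 = 36.01858
P_0 = D_1/(1+r)^1 + D_2/(1+r)^2 + D_3/(1+r)^3 + D_4/(1+r)^4 + D_5/(1+r)^5 + TV/(1+r)^5
    = 1.27554 + 1.25154 + 1.22799 + 1.20488 + 1.18221 + 20.80682 = 26.94896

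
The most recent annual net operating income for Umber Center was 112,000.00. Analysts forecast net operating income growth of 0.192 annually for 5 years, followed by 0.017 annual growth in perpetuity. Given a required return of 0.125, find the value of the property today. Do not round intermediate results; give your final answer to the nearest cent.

2076787.24

D_1 = 133504.00000
D_2 = 159136.76800
D_3 = 189691.02746
D_4 = 226111.70473
D_5 = 269525.15204
Terminal value at year 5: TV = D_5×(1+g_2)/(r−g_2) = 274107.07962/0.108 = 2538028.51500
P_0 = D_1/(1+r)^1 + D_2/(1+r)^2 + D_3/(1+r)^3 + D_4/(1+r)^4 + D_5/(1+r)^5 + TV/(1+r)^5
    = 118670.22222 + 125737.69323 + 133226.07141 + 141160.42411 + 149567.31159 + 1408425.51744 = 2076787.24000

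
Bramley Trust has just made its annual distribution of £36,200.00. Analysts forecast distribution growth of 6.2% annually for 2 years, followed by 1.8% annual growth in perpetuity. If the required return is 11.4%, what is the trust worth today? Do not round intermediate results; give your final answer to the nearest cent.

D_1 = 38444.40000
D_2 = 40827.95280
Terminal value at year 2: TV = D_2×(1+g_2)/(r−g_2) = 41562.85595/0.096 = 432946.41615
P_0 = D_1/(1+r)^1 + D_2/(1+r)^2 + TV/(1+r)^2
    = 34510.23339 + 32899.34279 + 348870.11413 = 416279.69031

£416279.69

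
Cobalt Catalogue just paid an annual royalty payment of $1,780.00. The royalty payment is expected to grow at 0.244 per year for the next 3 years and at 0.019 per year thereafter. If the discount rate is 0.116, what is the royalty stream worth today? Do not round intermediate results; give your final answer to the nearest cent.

$32560.77

D_1 = 2214.32000
D_2 = 2754.61408
D_3 = 3426.73992
Terminal value at year 3: TV = D_3×(1+g_2)/(r−g_2) = 3491.84797/0.097 = 35998.43272
P_0 = D_1/(1+r)^1 + D_2/(1+r)^2 + D_3/(1+r)^3 + TV/(1+r)^3
    = 1984.15771 + 2211.73135 + 2465.40663 + 25899.47790 = 32560.77358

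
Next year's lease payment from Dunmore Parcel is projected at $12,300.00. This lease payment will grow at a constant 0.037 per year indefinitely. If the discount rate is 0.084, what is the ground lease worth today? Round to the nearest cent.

$261702.13

Growing perpetuity: P = D₁ / (r − g) = $12,300.0000 / (0.084 − 0.037) = $261,702.13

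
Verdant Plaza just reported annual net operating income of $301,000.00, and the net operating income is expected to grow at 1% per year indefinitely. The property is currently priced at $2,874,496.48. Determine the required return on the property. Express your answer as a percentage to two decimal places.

11.58%

D₁ = $301,000.00 × 1.01 = $304,010.0000
P = D₁/(r − g) ⇒ r = D₁/P + g = $304,010.0000/$2,874,496.48 + 0.01 = 0.105761 + 0.01 = 0.115761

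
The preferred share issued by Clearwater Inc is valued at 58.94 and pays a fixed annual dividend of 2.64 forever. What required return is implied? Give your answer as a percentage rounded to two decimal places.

4.48%

P = C/r ⇒ r = C/P = 2.64/58.94 = 0.044791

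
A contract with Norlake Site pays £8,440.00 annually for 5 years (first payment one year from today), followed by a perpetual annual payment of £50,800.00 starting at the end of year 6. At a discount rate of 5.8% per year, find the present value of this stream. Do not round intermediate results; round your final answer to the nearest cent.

PV of 5-year annuity: £8,440.00 × [1 − (1+0.058)^−5] / 0.058 = 35746.62204
Perpetuity value at year 5: £50,800.00 / 0.058 = 875862.06897
PV of perpetuity: 875862.06897 / (1+0.058)^5 = 660704.67566
Total PV = 35746.62204 + 660704.67566 = 696451.29770

£696451.30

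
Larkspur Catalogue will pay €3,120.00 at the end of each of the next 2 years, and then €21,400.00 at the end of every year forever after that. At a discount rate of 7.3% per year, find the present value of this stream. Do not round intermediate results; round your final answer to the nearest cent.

€260237.03

PV of 2-year annuity: €3,120.00 × [1 − (1+0.073)^−2] / 0.073 = 5617.64708
Perpetuity value at year 2: €21,400.00 / 0.073 = 293150.68493
PV of perpetuity: 293150.68493 / (1+0.073)^2 = 254619.38762
Total PV = 5617.64708 + 254619.38762 = 260237.03471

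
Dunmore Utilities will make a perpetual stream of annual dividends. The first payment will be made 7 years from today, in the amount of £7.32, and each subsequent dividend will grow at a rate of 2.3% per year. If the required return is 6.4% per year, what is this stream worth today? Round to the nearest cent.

Value at end of year 6: C₁ / (r − g) = £7.32 / (0.064 − 0.023) = £178.5366
Discount to today: PV = £178.5366 / (1 + 0.064)^6 = £178.5366 / 1.450941 = £123.05

£123.05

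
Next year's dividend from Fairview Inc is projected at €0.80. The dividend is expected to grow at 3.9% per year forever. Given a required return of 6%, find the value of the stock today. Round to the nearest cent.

Growing perpetuity: P = D₁ / (r − g) = €0.8000 / (0.06 − 0.039) = €38.10

€38.10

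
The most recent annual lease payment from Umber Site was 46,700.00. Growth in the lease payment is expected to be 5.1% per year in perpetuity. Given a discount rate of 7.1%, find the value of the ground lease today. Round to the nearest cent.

D₁ = D₀ × (1 + g) = 46,700.00 × 1.051 = 49,081.7000
Growing perpetuity: P = D₁ / (r − g) = 49,081.7000 / (0.071 − 0.051) = 2,454,085.00

2454085.00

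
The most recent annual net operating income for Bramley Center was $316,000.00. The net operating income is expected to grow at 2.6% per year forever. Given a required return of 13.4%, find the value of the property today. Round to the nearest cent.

$3002000.00

D₁ = D₀ × (1 + g) = $316,000.00 × 1.026 = $324,216.0000
Growing perpetuity: P = D₁ / (r − g) = $324,216.0000 / (0.134 − 0.026) = $3,002,000.00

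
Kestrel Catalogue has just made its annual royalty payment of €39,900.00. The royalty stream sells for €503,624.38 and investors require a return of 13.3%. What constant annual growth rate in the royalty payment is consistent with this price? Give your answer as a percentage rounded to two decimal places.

4.98%

P = D₀(1+g)/(r−g) ⇒ P(r−g) = D₀(1+g) ⇒ g(P+D₀) = P·r − D₀
g = (P·r − D₀)/(P + D₀) = (€503,624.38×0.133 − €39,900.00) / (€503,624.38 + €39,900.00) = 0.049827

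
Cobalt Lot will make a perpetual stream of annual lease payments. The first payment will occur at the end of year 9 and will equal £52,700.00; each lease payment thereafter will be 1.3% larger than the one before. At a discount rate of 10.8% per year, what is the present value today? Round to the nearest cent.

Value at end of year 8: C₁ / (r − g) = £52,700.00 / (0.108 − 0.013) = £554,736.8421
Discount to today: PV = £554,736.8421 / (1 + 0.108)^8 = £554,736.8421 / 2.271528 = £244,213.08

£244213.08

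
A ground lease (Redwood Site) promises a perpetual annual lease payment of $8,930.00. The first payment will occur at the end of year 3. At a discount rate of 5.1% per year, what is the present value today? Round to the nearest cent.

Value at end of year 2: C / r = $8,930.00 / 0.051 = $175,098.0392
Discount to today: PV = $175,098.0392 / (1 + 0.051)^2 = $175,098.0392 / 1.104601 = $158,517.00

$158517.00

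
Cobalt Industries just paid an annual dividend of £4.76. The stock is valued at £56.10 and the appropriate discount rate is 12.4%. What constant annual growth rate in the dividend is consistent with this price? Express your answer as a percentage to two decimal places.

P = D₀(1+g)/(r−g) ⇒ P(r−g) = D₀(1+g) ⇒ g(P+D₀) = P·r − D₀
g = (P·r − D₀)/(P + D₀) = (£56.10×0.124 − £4.76) / (£56.10 + £4.76) = 0.036089

3.61%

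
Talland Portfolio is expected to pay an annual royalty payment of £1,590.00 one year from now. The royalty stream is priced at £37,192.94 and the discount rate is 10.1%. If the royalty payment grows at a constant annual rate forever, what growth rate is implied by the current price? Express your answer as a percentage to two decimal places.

5.82%

P = D₁/(r−g) ⇒ g = r − D₁/P = 0.101 − £1,590.00/£37,192.94 = 0.058250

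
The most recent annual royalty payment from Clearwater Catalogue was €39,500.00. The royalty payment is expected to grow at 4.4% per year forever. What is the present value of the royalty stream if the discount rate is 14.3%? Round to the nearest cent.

€416545.45

D₁ = D₀ × (1 + g) = €39,500.00 × 1.044 = €41,238.0000
Growing perpetuity: P = D₁ / (r − g) = €41,238.0000 / (0.143 − 0.044) = €416,545.45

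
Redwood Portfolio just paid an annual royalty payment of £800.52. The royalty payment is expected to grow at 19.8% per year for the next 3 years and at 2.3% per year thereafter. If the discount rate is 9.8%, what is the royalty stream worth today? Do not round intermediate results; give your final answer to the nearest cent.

D_1 = 959.02296
D_2 = 1148.90951
D_3 = 1376.39359
Terminal value at year 3: TV = D_3×(1+g_2)/(r−g_2) = 1408.05064/0.075 = 18774.00854
P_0 = D_1/(1+r)^1 + D_2/(1+r)^2 + D_3/(1+r)^3 + TV/(1+r)^3
    = 873.42710 + 952.97420 + 1039.76602 + 14182.40852 = 17048.57584

£17048.58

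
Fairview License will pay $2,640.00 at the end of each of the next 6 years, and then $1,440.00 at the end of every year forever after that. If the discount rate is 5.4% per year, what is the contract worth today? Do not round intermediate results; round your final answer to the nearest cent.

PV of 6-year annuity: $2,640.00 × [1 − (1+0.054)^−6] / 0.054 = 13230.10714
Perpetuity value at year 6: $1,440.00 / 0.054 = 26666.66667
PV of perpetuity: 26666.66667 / (1+0.054)^6 = 19450.24459
Total PV = 13230.10714 + 19450.24459 = 32680.35173

$32680.35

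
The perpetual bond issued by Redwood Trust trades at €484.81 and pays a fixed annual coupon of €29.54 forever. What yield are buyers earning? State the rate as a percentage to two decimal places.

6.09%

P = C/r ⇒ r = C/P = €29.54/€484.81 = 0.060931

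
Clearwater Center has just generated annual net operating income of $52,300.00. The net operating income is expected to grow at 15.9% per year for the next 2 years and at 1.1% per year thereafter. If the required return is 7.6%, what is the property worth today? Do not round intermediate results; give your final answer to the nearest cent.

$1060818.08

D_1 = 60615.70000
D_2 = 70253.59630
Terminal value at year 2: TV = D_2×(1+g_2)/(r−g_2) = 71026.38586/0.065 = 1092713.62860
P_0 = D_1/(1+r)^1 + D_2/(1+r)^2 + TV/(1+r)^2
    = 56334.29368 + 60679.78288 + 943804.00751 = 1060818.08407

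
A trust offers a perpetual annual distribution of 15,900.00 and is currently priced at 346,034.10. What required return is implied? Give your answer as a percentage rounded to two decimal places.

4.59%

P = C/r ⇒ r = C/P = 15,900.00/346,034.10 = 0.045949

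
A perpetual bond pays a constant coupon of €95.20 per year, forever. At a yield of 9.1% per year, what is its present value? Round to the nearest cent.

Level perpetuity: PV = C / r = €95.20 / 0.091 = €1,046.15

€1046.15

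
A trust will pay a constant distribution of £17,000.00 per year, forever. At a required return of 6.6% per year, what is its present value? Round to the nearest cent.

Level perpetuity: PV = C / r = £17,000.00 / 0.066 = £257,575.76

£257575.76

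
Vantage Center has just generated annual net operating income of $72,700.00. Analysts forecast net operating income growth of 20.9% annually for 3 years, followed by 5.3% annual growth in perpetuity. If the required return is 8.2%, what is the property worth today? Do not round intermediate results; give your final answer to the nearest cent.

D_1 = 87894.30000
D_2 = 106264.20870
D_3 = 128473.42832
Terminal value at year 3: TV = D_3×(1+g_2)/(r−g_2) = 135282.52002/0.029 = 4664914.48342
P_0 = D_1/(1+r)^1 + D_2/(1+r)^2 + D_3/(1+r)^3 + TV/(1+r)^3
    = 81233.17930 + 90767.94249 + 101421.85071 + 3682662.37228 = 3956085.34477

$3956085.34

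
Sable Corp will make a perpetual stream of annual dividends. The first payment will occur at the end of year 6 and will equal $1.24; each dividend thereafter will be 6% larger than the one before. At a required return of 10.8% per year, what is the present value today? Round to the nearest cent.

$15.47

Value at end of year 5: C₁ / (r − g) = $1.24 / (0.108 − 0.06) = $25.8333
Discount to today: PV = $25.8333 / (1 + 0.108)^5 = $25.8333 / 1.669932 = $15.47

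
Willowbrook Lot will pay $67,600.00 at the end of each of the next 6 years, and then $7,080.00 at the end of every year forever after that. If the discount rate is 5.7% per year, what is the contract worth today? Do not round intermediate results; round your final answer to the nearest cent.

$424632.81

PV of 6-year annuity: $67,600.00 × [1 − (1+0.057)^−6] / 0.057 = 335567.52654
Perpetuity value at year 6: $7,080.00 / 0.057 = 124210.52632
PV of perpetuity: 124210.52632 / (1+0.057)^6 = 89065.28833
Total PV = 335567.52654 + 89065.28833 = 424632.81487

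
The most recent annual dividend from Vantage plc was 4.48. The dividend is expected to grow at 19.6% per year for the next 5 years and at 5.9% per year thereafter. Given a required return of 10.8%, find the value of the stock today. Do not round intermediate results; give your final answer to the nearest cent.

D_1 = 5.35808
D_2 = 6.40826
D_3 = 7.66428
D_4 = 9.16648
D_5 = 10.96311
Terminal value at year 5: TV = D_5×(1+g_2)/(r−g_2) = 11.60994/0.049 = 236.93749
P_0 = D_1/(1+r)^1 + D_2/(1+r)^2 + D_3/(1+r)^3 + D_4/(1+r)^4 + D_5/(1+r)^5 + TV/(1+r)^5
    = 4.83581 + 5.21988 + 5.63446 + 6.08196 + 6.56501 + 141.88451 = 170.22164

170.22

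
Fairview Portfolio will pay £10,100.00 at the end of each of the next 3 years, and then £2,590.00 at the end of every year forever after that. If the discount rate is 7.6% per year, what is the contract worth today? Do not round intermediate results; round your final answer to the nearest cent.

PV of 3-year annuity: £10,100.00 × [1 − (1+0.076)^−3] / 0.076 = 26217.69418
Perpetuity value at year 3: £2,590.00 / 0.076 = 34078.94737
PV of perpetuity: 34078.94737 / (1+0.076)^3 = 27355.79609
Total PV = 26217.69418 + 27355.79609 = 53573.49027

£53573.49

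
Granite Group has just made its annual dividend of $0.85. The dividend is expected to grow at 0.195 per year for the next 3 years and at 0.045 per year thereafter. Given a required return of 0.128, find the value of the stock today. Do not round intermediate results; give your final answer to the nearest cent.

D_1 = 1.01575
D_2 = 1.21382
D_3 = 1.45052
Terminal value at year 3: TV = D_3×(1+g_2)/(r−g_2) = 1.51579/0.083 = 18.26253
P_0 = D_1/(1+r)^1 + D_2/(1+r)^2 + D_3/(1+r)^3 + TV/(1+r)^3
    = 0.90049 + 0.95397 + 1.01064 + 12.72429 = 15.58939

$15.59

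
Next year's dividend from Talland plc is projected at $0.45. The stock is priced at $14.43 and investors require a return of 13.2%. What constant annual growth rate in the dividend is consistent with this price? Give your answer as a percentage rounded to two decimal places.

10.08%

P = D₁/(r−g) ⇒ g = r − D₁/P = 0.132 − $0.45/$14.43 = 0.100815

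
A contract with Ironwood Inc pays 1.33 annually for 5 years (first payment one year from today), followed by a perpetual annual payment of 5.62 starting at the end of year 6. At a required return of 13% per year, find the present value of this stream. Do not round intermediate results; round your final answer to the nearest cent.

PV of 5-year annuity: 1.33 × [1 − (1+0.13)^−5] / 0.13 = 4.67792
Perpetuity value at year 5: 5.62 / 0.13 = 43.23077
PV of perpetuity: 43.23077 / (1+0.13)^5 = 23.46393
Total PV = 4.67792 + 23.46393 = 28.14185

28.14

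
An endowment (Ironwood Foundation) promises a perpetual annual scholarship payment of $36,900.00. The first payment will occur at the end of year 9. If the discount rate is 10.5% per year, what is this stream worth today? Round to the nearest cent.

$158102.54

Value at end of year 8: C / r = $36,900.00 / 0.105 = $351,428.5714
Discount to today: PV = $351,428.5714 / (1 + 0.105)^8 = $351,428.5714 / 2.222789 = $158,102.54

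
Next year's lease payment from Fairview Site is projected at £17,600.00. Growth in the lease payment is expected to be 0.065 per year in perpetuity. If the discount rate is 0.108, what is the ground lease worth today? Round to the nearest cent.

Growing perpetuity: P = D₁ / (r − g) = £17,600.0000 / (0.108 − 0.065) = £409,302.33

£409302.33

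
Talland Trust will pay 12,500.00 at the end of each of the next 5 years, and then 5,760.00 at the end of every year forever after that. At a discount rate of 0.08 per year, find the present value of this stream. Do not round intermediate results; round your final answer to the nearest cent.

98910.87

PV of 5-year annuity: 12,500.00 × [1 − (1+0.08)^−5] / 0.08 = 49908.87546
Perpetuity value at year 5: 5,760.00 / 0.08 = 72000.00000
PV of perpetuity: 72000.00000 / (1+0.08)^5 = 49001.99019
Total PV = 49908.87546 + 49001.99019 = 98910.86565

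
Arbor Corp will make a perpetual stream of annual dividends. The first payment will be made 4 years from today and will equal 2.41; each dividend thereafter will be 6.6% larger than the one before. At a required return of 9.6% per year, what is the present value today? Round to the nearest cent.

Value at end of year 3: C₁ / (r − g) = 2.41 / (0.096 − 0.066) = 80.3333
Discount to today: PV = 80.3333 / (1 + 0.096)^3 = 80.3333 / 1.316533 = 61.02

61.02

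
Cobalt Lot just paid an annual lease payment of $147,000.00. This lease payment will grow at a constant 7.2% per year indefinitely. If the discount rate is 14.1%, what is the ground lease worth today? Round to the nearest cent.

D₁ = D₀ × (1 + g) = $147,000.00 × 1.072 = $157,584.0000
Growing perpetuity: P = D₁ / (r − g) = $157,584.0000 / (0.141 − 0.072) = $2,283,826.09

$2283826.09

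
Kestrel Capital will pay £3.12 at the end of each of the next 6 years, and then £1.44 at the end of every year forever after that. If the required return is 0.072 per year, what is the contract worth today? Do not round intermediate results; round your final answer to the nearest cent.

PV of 6-year annuity: £3.12 × [1 − (1+0.072)^−6] / 0.072 = 14.78023
Perpetuity value at year 6: £1.44 / 0.072 = 20.00000
PV of perpetuity: 20.00000 / (1+0.072)^6 = 13.17836
Total PV = 14.78023 + 13.17836 = 27.95858

£27.96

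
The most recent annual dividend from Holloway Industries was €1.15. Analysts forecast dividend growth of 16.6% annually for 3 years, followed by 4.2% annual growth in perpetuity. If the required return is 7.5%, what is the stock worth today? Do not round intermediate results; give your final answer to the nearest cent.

€50.40

D_1 = 1.34090
D_2 = 1.56349
D_3 = 1.82303
Terminal value at year 3: TV = D_3×(1+g_2)/(r−g_2) = 1.89960/0.033 = 57.56351
P_0 = D_1/(1+r)^1 + D_2/(1+r)^2 + D_3/(1+r)^3 + TV/(1+r)^3
    = 1.24735 + 1.35294 + 1.46747 + 46.33636 = 50.40411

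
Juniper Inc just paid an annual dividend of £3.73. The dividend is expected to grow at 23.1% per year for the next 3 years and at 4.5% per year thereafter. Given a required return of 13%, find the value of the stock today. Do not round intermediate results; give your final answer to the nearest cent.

£72.60

D_1 = 4.59163
D_2 = 5.65230
D_3 = 6.95798
Terminal value at year 3: TV = D_3×(1+g_2)/(r−g_2) = 7.27109/0.085 = 85.54219
P_0 = D_1/(1+r)^1 + D_2/(1+r)^2 + D_3/(1+r)^3 + TV/(1+r)^3
    = 4.06339 + 4.42658 + 4.82223 + 59.28503 = 72.59722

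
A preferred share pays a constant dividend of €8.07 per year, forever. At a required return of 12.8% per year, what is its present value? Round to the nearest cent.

Level perpetuity: PV = C / r = €8.07 / 0.128 = €63.05

€63.05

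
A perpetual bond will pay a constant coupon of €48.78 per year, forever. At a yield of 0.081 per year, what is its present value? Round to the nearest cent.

€602.22

Level perpetuity: PV = C / r = €48.78 / 0.081 = €602.22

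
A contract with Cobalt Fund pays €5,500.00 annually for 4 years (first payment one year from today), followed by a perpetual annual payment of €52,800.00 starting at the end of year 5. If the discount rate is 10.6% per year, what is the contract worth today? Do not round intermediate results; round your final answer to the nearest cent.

€350105.42

PV of 4-year annuity: €5,500.00 × [1 − (1+0.106)^−4] / 0.106 = 17210.20782
Perpetuity value at year 4: €52,800.00 / 0.106 = 498113.20755
PV of perpetuity: 498113.20755 / (1+0.106)^4 = 332895.21247
Total PV = 17210.20782 + 332895.21247 = 350105.42029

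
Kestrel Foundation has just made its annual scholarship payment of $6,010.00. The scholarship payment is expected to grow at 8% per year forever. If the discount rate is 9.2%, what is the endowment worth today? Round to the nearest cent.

$540900.00

D₁ = D₀ × (1 + g) = $6,010.00 × 1.08 = $6,490.8000
Growing perpetuity: P = D₁ / (r − g) = $6,490.8000 / (0.092 − 0.08) = $540,900.00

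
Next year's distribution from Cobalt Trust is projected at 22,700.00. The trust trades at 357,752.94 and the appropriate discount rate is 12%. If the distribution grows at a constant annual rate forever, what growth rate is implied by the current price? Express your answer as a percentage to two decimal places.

P = D₁/(r−g) ⇒ g = r − D₁/P = 0.12 − 22,700.00/357,752.94 = 0.056548

5.65%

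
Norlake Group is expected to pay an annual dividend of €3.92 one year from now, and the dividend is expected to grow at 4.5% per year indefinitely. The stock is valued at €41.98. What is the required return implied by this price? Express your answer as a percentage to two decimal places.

13.84%

P = D₁/(r − g) ⇒ r = D₁/P + g = €3.9200/€41.98 + 0.045 = 0.093378 + 0.045 = 0.138378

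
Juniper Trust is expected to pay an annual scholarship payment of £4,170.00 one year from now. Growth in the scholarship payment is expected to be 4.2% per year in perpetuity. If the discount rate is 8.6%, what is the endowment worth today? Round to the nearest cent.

£94772.73

Growing perpetuity: P = D₁ / (r − g) = £4,170.0000 / (0.086 − 0.042) = £94,772.73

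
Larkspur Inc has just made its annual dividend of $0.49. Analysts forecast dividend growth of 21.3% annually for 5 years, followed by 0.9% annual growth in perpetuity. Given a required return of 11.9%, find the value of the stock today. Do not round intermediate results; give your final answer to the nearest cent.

D_1 = 0.59437
D_2 = 0.72097
D_3 = 0.87454
D_4 = 1.06081
D_5 = 1.28677
Terminal value at year 5: TV = D_5×(1+g_2)/(r−g_2) = 1.29835/0.11 = 11.80317
P_0 = D_1/(1+r)^1 + D_2/(1+r)^2 + D_3/(1+r)^3 + D_4/(1+r)^4 + D_5/(1+r)^5 + TV/(1+r)^5
    = 0.53116 + 0.57578 + 0.62415 + 0.67658 + 0.73341 + 6.72741 = 9.86850

$9.87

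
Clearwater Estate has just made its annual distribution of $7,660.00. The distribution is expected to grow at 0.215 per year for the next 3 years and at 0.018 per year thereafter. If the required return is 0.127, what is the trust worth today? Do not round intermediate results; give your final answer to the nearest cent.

$116400.26

D_1 = 9306.90000
D_2 = 11307.88350
D_3 = 13739.07845
Terminal value at year 3: TV = D_3×(1+g_2)/(r−g_2) = 13986.38186/0.109 = 128315.42995
P_0 = D_1/(1+r)^1 + D_2/(1+r)^2 + D_3/(1+r)^3 + TV/(1+r)^3
    = 8258.11890 + 8902.94096 + 9598.11293 + 89641.09137 = 116400.26415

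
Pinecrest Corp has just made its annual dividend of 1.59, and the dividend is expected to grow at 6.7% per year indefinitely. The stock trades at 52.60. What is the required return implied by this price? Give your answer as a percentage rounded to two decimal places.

9.93%

D₁ = 1.59 × 1.067 = 1.6965
P = D₁/(r − g) ⇒ r = D₁/P + g = 1.6965/52.60 + 0.067 = 0.032253 + 0.067 = 0.099253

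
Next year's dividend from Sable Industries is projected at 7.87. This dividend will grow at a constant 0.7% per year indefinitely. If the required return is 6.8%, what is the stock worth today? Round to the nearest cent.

Growing perpetuity: P = D₁ / (r − g) = 7.8700 / (0.068 − 0.007) = 129.02

129.02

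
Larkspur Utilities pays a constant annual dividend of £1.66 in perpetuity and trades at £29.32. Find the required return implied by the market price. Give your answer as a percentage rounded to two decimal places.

P = C/r ⇒ r = C/P = £1.66/£29.32 = 0.056617

5.66%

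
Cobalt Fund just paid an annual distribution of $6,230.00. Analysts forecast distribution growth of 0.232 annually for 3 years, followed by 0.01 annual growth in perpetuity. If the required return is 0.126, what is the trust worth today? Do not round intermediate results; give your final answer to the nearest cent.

D_1 = 7675.36000
D_2 = 9456.04352
D_3 = 11649.84562
Terminal value at year 3: TV = D_3×(1+g_2)/(r−g_2) = 11766.34407/0.116 = 101434.00063
P_0 = D_1/(1+r)^1 + D_2/(1+r)^2 + D_3/(1+r)^3 + TV/(1+r)^3
    = 6816.48313 + 7458.17692 + 8160.27883 + 71050.70362 = 93485.64250

$93485.64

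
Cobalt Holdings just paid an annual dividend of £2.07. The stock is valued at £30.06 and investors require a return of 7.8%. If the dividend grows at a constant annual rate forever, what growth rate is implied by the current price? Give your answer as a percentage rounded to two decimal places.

P = D₀(1+g)/(r−g) ⇒ P(r−g) = D₀(1+g) ⇒ g(P+D₀) = P·r − D₀
g = (P·r − D₀)/(P + D₀) = (£30.06×0.078 − £2.07) / (£30.06 + £2.07) = 0.008549

0.85%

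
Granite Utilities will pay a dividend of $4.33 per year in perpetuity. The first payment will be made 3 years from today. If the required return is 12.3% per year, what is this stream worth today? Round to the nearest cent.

$27.91

Value at end of year 2: C / r = $4.33 / 0.123 = $35.2033
Discount to today: PV = $35.2033 / (1 + 0.123)^2 = $35.2033 / 1.261129 = $27.91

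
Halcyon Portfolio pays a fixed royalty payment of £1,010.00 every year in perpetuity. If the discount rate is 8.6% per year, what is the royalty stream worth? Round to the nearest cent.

£11744.19

Level perpetuity: PV = C / r = £1,010.00 / 0.086 = £11,744.19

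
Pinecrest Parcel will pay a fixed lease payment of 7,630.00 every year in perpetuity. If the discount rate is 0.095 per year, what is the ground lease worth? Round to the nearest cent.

Level perpetuity: PV = C / r = 7,630.00 / 0.095 = 80,315.79

80315.79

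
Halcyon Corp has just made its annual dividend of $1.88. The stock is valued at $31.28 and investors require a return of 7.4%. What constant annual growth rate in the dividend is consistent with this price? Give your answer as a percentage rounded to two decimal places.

P = D₀(1+g)/(r−g) ⇒ P(r−g) = D₀(1+g) ⇒ g(P+D₀) = P·r − D₀
g = (P·r − D₀)/(P + D₀) = ($31.28×0.074 − $1.88) / ($31.28 + $1.88) = 0.013110

1.31%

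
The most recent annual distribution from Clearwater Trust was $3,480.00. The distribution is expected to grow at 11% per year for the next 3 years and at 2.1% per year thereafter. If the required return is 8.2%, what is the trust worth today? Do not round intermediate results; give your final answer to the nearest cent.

$73876.92

D_1 = 3862.80000
D_2 = 4287.70800
D_3 = 4759.35588
Terminal value at year 3: TV = D_3×(1+g_2)/(r−g_2) = 4859.30235/0.061 = 79660.69432
P_0 = D_1/(1+r)^1 + D_2/(1+r)^2 + D_3/(1+r)^3 + TV/(1+r)^3
    = 3570.05545 + 3662.44136 + 3757.21803 + 62887.20673 = 73876.92158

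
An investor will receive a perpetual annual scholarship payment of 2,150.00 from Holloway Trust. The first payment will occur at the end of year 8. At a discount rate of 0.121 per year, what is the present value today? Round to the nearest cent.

7987.55

Value at end of year 7: C / r = 2,150.00 / 0.121 = 17,768.5950
Discount to today: PV = 17,768.5950 / (1 + 0.121)^7 = 17,768.5950 / 2.224535 = 7,987.55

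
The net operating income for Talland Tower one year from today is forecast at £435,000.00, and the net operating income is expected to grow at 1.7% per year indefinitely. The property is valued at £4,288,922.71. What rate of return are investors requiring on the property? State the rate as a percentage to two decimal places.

P = D₁/(r − g) ⇒ r = D₁/P + g = £435,000.0000/£4,288,922.71 + 0.017 = 0.101424 + 0.017 = 0.118424

11.84%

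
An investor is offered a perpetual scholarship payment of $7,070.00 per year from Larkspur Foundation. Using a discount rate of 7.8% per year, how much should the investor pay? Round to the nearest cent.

$90641.03

Level perpetuity: PV = C / r = $7,070.00 / 0.078 = $90,641.03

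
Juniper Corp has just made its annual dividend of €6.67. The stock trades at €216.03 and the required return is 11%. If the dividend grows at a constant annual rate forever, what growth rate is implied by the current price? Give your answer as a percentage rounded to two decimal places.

P = D₀(1+g)/(r−g) ⇒ P(r−g) = D₀(1+g) ⇒ g(P+D₀) = P·r − D₀
g = (P·r − D₀)/(P + D₀) = (€216.03×0.11 − €6.67) / (€216.03 + €6.67) = 0.076755

7.68%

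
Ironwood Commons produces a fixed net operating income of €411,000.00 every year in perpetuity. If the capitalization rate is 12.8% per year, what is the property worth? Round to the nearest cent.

€3210937.50

Level perpetuity: PV = C / r = €411,000.00 / 0.128 = €3,210,937.50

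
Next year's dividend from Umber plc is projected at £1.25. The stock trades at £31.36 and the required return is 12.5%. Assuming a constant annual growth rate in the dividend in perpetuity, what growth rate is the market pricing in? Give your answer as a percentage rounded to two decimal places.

8.51%

P = D₁/(r−g) ⇒ g = r − D₁/P = 0.125 − £1.25/£31.36 = 0.085140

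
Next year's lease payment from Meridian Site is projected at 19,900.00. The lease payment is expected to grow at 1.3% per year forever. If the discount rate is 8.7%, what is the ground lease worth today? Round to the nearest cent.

268918.92

Growing perpetuity: P = D₁ / (r − g) = 19,900.0000 / (0.087 − 0.013) = 268,918.92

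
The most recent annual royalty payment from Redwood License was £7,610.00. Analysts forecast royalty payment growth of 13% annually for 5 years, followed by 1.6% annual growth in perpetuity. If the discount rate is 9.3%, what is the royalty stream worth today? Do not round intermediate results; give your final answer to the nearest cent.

£160691.54

D_1 = 8599.30000
D_2 = 9717.20900
D_3 = 10980.44617
D_4 = 12407.90417
D_5 = 14020.93171
Terminal value at year 5: TV = D_5×(1+g_2)/(r−g_2) = 14245.26662/0.077 = 185003.46262
P_0 = D_1/(1+r)^1 + D_2/(1+r)^2 + D_3/(1+r)^3 + D_4/(1+r)^4 + D_5/(1+r)^5 + TV/(1+r)^5
    = 7867.61208 + 8133.94478 + 8409.29332 + 8693.96291 + 8988.26906 + 118598.45931 = 160691.54146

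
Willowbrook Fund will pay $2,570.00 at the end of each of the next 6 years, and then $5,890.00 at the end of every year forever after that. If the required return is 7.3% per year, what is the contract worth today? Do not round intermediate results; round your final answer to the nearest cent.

PV of 6-year annuity: $2,570.00 × [1 − (1+0.073)^−6] / 0.073 = 12137.37382
Perpetuity value at year 6: $5,890.00 / 0.073 = 80684.93151
PV of perpetuity: 80684.93151 / (1+0.073)^6 = 52868.14870
Total PV = 12137.37382 + 52868.14870 = 65005.52252

$65005.52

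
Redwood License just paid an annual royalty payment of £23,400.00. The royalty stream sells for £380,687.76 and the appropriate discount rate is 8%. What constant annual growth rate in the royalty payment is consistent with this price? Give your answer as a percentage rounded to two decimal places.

1.75%

P = D₀(1+g)/(r−g) ⇒ P(r−g) = D₀(1+g) ⇒ g(P+D₀) = P·r − D₀
g = (P·r − D₀)/(P + D₀) = (£380,687.76×0.08 − £23,400.00) / (£380,687.76 + £23,400.00) = 0.017459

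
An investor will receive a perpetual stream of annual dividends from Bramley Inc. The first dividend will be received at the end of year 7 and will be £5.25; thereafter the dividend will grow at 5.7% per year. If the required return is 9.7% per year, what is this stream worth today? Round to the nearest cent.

£75.31

Value at end of year 6: C₁ / (r − g) = £5.25 / (0.097 − 0.057) = £131.2500
Discount to today: PV = £131.2500 / (1 + 0.097)^6 = £131.2500 / 1.742769 = £75.31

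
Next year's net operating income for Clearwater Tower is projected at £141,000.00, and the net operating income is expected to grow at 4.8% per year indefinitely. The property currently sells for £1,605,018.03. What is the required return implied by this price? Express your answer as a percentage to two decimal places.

P = D₁/(r − g) ⇒ r = D₁/P + g = £141,000.0000/£1,605,018.03 + 0.048 = 0.087849 + 0.048 = 0.135849

13.58%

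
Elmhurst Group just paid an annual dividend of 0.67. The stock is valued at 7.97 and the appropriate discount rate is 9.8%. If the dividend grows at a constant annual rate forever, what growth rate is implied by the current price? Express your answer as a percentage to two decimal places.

1.29%

P = D₀(1+g)/(r−g) ⇒ P(r−g) = D₀(1+g) ⇒ g(P+D₀) = P·r − D₀
g = (P·r − D₀)/(P + D₀) = (7.97×0.098 − 0.67) / (7.97 + 0.67) = 0.012854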